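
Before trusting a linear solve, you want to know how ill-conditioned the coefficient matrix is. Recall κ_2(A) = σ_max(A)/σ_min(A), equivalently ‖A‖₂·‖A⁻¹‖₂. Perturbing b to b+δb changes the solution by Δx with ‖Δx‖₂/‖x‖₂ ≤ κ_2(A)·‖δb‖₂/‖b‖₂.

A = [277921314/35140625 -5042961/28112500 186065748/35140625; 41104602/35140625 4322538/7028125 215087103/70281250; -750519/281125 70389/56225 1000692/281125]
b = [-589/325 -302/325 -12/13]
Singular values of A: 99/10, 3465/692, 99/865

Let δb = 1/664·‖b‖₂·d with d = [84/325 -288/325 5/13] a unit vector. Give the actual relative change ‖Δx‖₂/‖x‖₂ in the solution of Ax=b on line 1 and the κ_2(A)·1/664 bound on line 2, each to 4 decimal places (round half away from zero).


from the listed singular values, σ₁ = 99/10, σ_n = 99/865
κ = σ_max/σ_min = (99/10)/(99/865) = 86.5000
worst-case relative error ≤ 86.5000 × 1/664 = 0.1303
solve Ax = b  →  x = [-0.0466 -0.0559 -0.2746]
2-norm of b is 2.2361; of x, 0.2841
Δx = A⁻¹·δb where δb = 1/664·2.2361·d; ‖Δx‖ = 0.0294
realised ‖Δx‖/‖x‖ = 0.1036
realised/bound (from unrounded values) ≈ 0.7951

0.1036
0.1303


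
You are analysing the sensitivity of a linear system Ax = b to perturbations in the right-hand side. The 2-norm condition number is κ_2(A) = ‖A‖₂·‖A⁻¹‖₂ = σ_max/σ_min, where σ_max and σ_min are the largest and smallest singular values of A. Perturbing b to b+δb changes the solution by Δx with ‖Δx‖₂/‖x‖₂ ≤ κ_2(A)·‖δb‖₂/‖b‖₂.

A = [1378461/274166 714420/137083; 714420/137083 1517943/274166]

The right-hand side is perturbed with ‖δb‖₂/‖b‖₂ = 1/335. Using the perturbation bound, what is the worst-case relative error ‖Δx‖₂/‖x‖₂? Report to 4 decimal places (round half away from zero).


0.4866

M = AᵀA = [4686966081/89378116 1230231240/22344529; 1230231240/22344529 5167342089/89378116]. tr(M)=5858685/53138, det(M)=194481/425104
solving λ² − 5858685/53138·λ + 194481/425104 = 0 gives λ = 441/4, 441/106276
κ_2(A) = √(λ_max/λ_min) = √((441/4) / (441/106276)) = 163.0000
perturbation bound = 163.0000·1/335 = 0.4866


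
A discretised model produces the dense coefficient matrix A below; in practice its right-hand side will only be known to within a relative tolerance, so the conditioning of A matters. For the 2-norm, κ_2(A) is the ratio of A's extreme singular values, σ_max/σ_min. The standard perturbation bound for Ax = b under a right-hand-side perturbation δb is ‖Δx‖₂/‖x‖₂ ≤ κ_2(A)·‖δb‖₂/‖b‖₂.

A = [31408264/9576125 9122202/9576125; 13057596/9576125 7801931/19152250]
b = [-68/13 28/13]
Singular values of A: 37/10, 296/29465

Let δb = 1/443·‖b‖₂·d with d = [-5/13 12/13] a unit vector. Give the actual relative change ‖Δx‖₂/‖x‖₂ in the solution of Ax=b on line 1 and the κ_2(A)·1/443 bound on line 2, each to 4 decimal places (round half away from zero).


from the listed singular values, σ₁ = 37/10, σ_n = 296/29465
κ_2(A) = (37/10) / (296/29465) = 368.3125
perturbation bound = 368.3125·1/443 = 0.8314
solve Ax = b  →  x = [-112.5270 381.9459]
2-norm of b is 5.6569; of x, 398.1771
Δx = A⁻¹·δb where δb = 1/443·5.6569·d; ‖Δx‖ = 1.2711
relative error = 0.0032
realised/bound (from unrounded values) ≈ 0.0038

0.0032
0.8314


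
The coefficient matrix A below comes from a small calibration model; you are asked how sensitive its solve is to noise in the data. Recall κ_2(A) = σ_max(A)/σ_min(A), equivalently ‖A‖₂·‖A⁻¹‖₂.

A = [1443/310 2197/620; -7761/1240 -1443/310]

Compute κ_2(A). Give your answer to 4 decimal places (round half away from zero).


186.0000

form AᵀA = [18709821/307520 3507933/76880; 3507933/76880 2631161/76880] with trace 5846893/61504 and determinant 257049/984064
eigenvalues of AᵀA: λ = (tr ± √(tr²−4·det))/2 = 1521/16, 169/61504
κ_2(A) = √(λ_max/λ_min) = √((1521/16) / (169/61504)) = 186.0000


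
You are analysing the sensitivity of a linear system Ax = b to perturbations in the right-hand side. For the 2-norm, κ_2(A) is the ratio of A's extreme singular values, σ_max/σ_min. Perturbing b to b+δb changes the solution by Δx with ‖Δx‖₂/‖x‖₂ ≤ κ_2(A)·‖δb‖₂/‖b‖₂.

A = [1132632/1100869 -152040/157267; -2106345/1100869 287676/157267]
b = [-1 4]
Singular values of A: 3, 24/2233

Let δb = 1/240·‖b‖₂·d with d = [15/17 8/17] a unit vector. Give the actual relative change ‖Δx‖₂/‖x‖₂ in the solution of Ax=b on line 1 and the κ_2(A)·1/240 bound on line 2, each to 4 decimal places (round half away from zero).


0.0172
1.1630

largest singular value 3, smallest 24/2233
κ = σ_max/σ_min = 3/(24/2233) = 279.1250
κ_2(A)·‖δb‖/‖b‖ = 1.1630
solve Ax = b  →  x = [63.2011 68.2945]
‖b‖ = 4.1231, ‖x‖ = 93.0512
with δb = [0.0152 0.0081], A·Δx = δb → ‖Δx‖ = 1.5984
dividing the unrounded norms, ‖Δx‖/‖x‖ = 0.0172
so the bound overstates the realised error by a factor of ≈ 67.7047 (computed from the unrounded values)


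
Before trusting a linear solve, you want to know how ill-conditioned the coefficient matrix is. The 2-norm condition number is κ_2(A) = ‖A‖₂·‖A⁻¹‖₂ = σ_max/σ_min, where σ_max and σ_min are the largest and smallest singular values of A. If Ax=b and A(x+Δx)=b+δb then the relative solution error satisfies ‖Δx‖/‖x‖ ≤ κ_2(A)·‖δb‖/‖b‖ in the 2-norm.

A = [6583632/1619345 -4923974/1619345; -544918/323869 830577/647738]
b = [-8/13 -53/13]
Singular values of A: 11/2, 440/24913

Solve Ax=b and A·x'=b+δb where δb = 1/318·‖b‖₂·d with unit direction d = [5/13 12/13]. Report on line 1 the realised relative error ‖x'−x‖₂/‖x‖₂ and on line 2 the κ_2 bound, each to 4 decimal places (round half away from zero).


largest singular value 11/2, smallest 440/24913
κ = σ_max/σ_min = (11/2)/(440/24913) = 311.4125
perturbation bound = 311.4125·1/318 = 0.9793
solve Ax = b  →  x = [-135.7436 -181.2945]
‖b‖₂ = 4.1231 and ‖x‖₂ = 226.4819
with δb = [0.0050 0.0120], A·Δx = δb → ‖Δx‖ = 0.7341
realised ‖Δx‖/‖x‖ = 0.0032
realised/bound (from unrounded values) ≈ 0.0033

0.0032
0.9793


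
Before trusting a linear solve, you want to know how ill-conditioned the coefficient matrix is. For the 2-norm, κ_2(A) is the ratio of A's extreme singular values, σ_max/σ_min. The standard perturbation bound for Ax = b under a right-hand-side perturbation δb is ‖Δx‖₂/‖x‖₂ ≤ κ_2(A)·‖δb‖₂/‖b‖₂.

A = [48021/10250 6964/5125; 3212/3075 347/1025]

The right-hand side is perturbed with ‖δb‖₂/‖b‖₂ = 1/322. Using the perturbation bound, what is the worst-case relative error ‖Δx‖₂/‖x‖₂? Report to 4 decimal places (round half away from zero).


0.4658

M = AᵀA = [12960049/562500 314986/46875; 314986/46875 30641/15625]. tr(M)=22501/900, det(M)=1/36
eigenvalues of AᵀA: λ = (tr ± √(tr²−4·det))/2 = 25, 1/900
σ_max=√25=5, σ_min=√(1/900)=(1/30) → κ = 150.0000
κ_2(A)·‖δb‖/‖b‖ = 0.4658


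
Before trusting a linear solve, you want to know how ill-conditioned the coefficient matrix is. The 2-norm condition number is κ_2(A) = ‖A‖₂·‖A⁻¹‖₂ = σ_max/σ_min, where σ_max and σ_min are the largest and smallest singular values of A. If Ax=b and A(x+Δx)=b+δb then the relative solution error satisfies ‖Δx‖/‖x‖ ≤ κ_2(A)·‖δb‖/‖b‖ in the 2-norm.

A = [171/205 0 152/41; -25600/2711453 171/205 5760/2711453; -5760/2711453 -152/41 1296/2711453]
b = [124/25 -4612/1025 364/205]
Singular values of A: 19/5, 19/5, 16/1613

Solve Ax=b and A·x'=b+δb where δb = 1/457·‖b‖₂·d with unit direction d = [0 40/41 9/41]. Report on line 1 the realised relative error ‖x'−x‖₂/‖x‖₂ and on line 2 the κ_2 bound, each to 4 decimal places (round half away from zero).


σ_max = 19/5, σ_min = 16/1613
κ = σ_max/σ_min = (19/5)/(16/1613) = 383.0875
κ_2(A)·‖δb‖/‖b‖ = 0.8383
solve Ax = b  →  x = [393.7012 -0.7158 -87.2449]
‖b‖₂ = 6.9282 and ‖x‖₂ = 403.2527
δb = ε·‖b‖·d = [0.0000 0.0148 0.0033]; solving A·Δx = δb gives ‖Δx‖ = 1.5283
realised ‖Δx‖/‖x‖ = 0.0038
tightness: 0.0038 against a bound of 0.8383 (unrounded ratio ≈ 0.0045)

0.0038
0.8383


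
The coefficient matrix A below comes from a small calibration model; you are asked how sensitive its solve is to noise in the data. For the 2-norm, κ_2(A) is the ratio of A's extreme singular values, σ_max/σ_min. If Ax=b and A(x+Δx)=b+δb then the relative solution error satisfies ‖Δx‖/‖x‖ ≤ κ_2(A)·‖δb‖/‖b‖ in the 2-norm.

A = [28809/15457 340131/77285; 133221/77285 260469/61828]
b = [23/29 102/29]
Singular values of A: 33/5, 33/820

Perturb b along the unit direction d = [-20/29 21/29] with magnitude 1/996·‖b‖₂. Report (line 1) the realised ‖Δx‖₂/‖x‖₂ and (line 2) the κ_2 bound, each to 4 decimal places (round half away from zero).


from the listed singular values, σ₁ = 33/5, σ_n = 33/820
κ_2(A) = (33/5) / (33/820) = 164.0000
bound on ‖Δx‖/‖x‖: κ·ε = 164.0000·1/996 = 0.1647
solve Ax = b  →  x = [-45.6993 19.5338]
2-norm of b is 3.6056; of x, 49.6990
with δb = [-0.0025 0.0026], A·Δx = δb → ‖Δx‖ = 0.0900
relative error = 0.0018
tightness: 0.0018 against a bound of 0.1647 (unrounded ratio ≈ 0.0110)

0.0018
0.1647


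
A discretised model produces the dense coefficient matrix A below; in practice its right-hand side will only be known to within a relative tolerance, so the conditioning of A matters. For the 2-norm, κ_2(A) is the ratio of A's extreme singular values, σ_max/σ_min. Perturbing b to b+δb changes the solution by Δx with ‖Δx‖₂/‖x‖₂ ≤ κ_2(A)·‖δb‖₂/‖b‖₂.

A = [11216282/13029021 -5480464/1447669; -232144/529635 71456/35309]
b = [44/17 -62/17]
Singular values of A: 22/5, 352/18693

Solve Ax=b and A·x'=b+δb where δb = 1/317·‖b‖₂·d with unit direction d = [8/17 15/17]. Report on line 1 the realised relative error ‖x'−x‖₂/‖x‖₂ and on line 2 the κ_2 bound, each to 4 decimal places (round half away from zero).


from the listed singular values, σ₁ = 22/5, σ_n = 352/18693
κ = σ_max/σ_min = (22/5)/(352/18693) = 233.6625
bound on ‖Δx‖/‖x‖: κ·ε = 233.6625·1/317 = 0.7371
solve Ax = b  →  x = [-103.4202 -24.2014]
2-norm of b is 4.4721; of x, 106.2141
Δx = A⁻¹·δb where δb = 1/317·4.4721·d; ‖Δx‖ = 0.7492
dividing the unrounded norms, ‖Δx‖/‖x‖ = 0.0071
realised/bound (from unrounded values) ≈ 0.0096

0.0071
0.7371


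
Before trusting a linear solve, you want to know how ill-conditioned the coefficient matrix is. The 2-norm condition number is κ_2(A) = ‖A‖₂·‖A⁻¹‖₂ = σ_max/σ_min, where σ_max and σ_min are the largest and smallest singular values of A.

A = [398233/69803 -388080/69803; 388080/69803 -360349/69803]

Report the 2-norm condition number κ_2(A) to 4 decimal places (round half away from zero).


83.0000

M = AᵀA = [367652329/5793649 -350048160/5793649; -350048160/5793649 333480961/5793649]. tr(M)=833690/6889, det(M)=14641/6889
eigenvalues of AᵀA: λ = (tr ± √(tr²−4·det))/2 = 121, 121/6889
κ = σ_max/σ_min = 11/(11/83) = 83.0000


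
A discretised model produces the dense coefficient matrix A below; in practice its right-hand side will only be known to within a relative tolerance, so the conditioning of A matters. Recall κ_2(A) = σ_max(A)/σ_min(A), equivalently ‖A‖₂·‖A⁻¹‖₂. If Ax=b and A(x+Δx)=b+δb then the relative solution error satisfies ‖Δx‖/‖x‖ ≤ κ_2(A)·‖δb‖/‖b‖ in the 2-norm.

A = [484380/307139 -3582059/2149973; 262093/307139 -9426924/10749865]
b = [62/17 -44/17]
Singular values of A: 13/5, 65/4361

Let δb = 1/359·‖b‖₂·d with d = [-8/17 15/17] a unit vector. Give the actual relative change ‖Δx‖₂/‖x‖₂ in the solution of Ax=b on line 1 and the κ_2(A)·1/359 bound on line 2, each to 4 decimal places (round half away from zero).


from the listed singular values, σ₁ = 13/5, σ_n = 65/4361
condition number: (13/5) ÷ (65/4361) = 174.4400
worst-case relative error ≤ 174.4400 × 1/359 = 0.4859
solve Ax = b  →  x = [-193.8058 -185.6393]
2-norm of b is 4.4721; of x, 268.3703
Δx = A⁻¹·δb where δb = 1/359·4.4721·d; ‖Δx‖ = 0.8358
dividing the unrounded norms, ‖Δx‖/‖x‖ = 0.0031
so the bound overstates the realised error by a factor of ≈ 156.0245 (computed from the unrounded values)

0.0031
0.4859


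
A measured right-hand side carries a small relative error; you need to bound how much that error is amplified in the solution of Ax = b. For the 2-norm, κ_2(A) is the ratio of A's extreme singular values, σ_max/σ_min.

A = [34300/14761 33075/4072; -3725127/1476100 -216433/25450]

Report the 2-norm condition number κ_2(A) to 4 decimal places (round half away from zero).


AᵀA = [30489264169/2590810000 52251231879/1295405000; 52251231879/1295405000 1433214161449/10363240000]; tr = 2488273949/16581184, det = 144120025/265298944
eigenvalues of AᵀA: λ = (tr ± √(tr²−4·det))/2 = 2401/16, 60025/16581184
so κ_2 = √((2401/16) / (60025/16581184)) = 203.6000

203.6000


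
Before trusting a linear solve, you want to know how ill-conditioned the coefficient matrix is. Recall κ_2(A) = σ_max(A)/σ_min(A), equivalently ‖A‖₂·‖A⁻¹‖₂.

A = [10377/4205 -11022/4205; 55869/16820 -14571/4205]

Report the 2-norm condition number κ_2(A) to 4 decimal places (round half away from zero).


232.0000

AᵀA = [193770369/11316496 -50862735/2829124; -50862735/2829124 13351941/707281]; tr = 484425/13456, det = 81/3364
solving λ² − 484425/13456·λ + 81/3364 = 0 gives λ = 36, 9/13456
κ = σ_max/σ_min = 6/(3/116) = 232.0000


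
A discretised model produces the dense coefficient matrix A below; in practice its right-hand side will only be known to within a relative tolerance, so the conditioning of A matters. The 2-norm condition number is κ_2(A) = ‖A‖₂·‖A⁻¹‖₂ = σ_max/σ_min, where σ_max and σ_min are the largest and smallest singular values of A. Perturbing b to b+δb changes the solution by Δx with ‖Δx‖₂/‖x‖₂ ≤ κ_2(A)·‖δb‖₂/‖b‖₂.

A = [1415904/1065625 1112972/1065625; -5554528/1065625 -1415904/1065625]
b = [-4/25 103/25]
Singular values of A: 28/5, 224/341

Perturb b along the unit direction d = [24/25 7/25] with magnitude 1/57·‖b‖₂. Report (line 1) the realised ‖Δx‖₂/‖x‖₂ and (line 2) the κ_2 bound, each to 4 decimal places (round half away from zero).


largest singular value 28/5, smallest 224/341
κ = σ_max/σ_min = (28/5)/(224/341) = 8.5250
κ_2(A)·‖δb‖/‖b‖ = 0.1496
solve Ax = b  →  x = [-1.1120 1.2614]
2-norm of b is 4.1231; of x, 1.6816
with δb = [0.0694 0.0203], A·Δx = δb → ‖Δx‖ = 0.1101
realised ‖Δx‖/‖x‖ = 0.0655
tightness: 0.0655 against a bound of 0.1496 (unrounded ratio ≈ 0.4378)

0.0655
0.1496


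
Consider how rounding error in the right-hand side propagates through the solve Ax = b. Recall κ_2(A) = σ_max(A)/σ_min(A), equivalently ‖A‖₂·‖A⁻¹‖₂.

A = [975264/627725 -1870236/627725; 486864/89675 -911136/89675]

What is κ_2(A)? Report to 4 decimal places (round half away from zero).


form AᵀA = [20105489664/630461881 -37696544640/630461881; -37696544640/630461881 70681687056/630461881] with trace 314142480/2181529 and determinant 331776/2181529
eigenvalues of AᵀA: λ = (tr ± √(tr²−4·det))/2 = 144, 2304/2181529
so κ_2 = √(144 / (2304/2181529)) = 369.2500

369.2500


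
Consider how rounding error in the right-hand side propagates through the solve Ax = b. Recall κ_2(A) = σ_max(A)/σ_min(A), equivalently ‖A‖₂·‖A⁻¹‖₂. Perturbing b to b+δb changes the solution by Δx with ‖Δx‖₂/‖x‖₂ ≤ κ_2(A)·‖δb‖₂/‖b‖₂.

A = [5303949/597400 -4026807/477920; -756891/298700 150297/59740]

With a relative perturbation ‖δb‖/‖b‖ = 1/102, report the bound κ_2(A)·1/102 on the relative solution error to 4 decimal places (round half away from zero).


1.6157

form AᵀA = [48677457501/571018816 -185424912855/2284075264; -185424912855/2284075264 706435306425/9136301056] with trace 1766081601/10863616 and determinant 169130025/173817856
λ_max, λ_min = (1766081601/10863616 ± √3118584880479305601/118018152595456)/2 = 2601/16, 65025/10863616
κ_2(A) = √(λ_max/λ_min) = √((2601/16) / (65025/10863616)) = 164.8000
bound on ‖Δx‖/‖x‖: κ·ε = 164.8000·1/102 = 1.6157


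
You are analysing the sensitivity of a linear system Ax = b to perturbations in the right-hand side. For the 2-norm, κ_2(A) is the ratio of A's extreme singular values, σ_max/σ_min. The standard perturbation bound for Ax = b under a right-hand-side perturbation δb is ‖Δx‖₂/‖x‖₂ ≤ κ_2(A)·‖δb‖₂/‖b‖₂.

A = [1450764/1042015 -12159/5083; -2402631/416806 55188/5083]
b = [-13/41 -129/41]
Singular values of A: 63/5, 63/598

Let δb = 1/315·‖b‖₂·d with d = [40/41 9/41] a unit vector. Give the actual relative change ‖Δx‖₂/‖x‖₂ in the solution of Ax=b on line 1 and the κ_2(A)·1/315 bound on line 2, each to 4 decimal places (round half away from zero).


from the listed singular values, σ₁ = 63/5, σ_n = 63/598
κ = σ_max/σ_min = (63/5)/(63/598) = 119.6000
κ_2(A)·‖δb‖/‖b‖ = 0.3797
solve Ax = b  →  x = [-8.2633 -4.6769]
‖b‖₂ = 3.1623 and ‖x‖₂ = 9.4950
δb = ε·‖b‖·d = [0.0098 0.0022]; solving A·Δx = δb gives ‖Δx‖ = 0.0953
dividing the unrounded norms, ‖Δx‖/‖x‖ = 0.0100
so the bound overstates the realised error by a factor of ≈ 37.8327 (computed from the unrounded values)

0.0100
0.3797


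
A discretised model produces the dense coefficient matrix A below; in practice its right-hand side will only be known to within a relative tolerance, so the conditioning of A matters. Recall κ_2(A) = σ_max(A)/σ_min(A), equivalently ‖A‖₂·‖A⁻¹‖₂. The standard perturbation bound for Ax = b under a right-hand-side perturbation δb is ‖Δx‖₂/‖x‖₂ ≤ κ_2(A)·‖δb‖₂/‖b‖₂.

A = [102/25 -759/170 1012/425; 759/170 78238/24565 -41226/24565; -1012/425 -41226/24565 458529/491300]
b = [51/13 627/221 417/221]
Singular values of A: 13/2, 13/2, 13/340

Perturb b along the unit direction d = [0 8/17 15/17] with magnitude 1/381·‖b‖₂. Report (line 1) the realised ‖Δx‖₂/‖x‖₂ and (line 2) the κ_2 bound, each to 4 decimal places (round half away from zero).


0.0045
0.4462

largest singular value 13/2, smallest 13/340
condition number: (13/2) ÷ (13/340) = 170.0000
perturbation bound = 170.0000·1/381 = 0.4462
solve Ax = b  →  x = [0.5723 36.6462 69.3785]
‖b‖₂ = 5.1962 and ‖x‖₂ = 78.4643
Δx = A⁻¹·δb where δb = 1/381·5.1962·d; ‖Δx‖ = 0.3567
realised ‖Δx‖/‖x‖ = 0.0045
realised/bound (from unrounded values) ≈ 0.0102


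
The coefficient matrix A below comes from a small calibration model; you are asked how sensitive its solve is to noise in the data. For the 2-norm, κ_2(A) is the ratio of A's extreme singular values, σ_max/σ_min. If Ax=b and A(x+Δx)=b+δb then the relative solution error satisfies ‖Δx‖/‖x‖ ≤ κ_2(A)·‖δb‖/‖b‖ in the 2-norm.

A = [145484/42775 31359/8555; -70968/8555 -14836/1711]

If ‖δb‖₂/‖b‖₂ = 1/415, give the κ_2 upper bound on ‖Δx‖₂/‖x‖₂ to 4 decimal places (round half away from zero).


0.4443

form AᵀA = [147077019856/1829700625 30884263956/365940125; 30884263956/365940125 6486059281/73188025] with trace 367691441/2175625 and determinant 1827904/2175625
solving λ² − 367691441/2175625·λ + 1827904/2175625 = 0 gives λ = 169, 10816/2175625
κ_2(A) = √(λ_max/λ_min) = √(169 / (10816/2175625)) = 184.3750
perturbation bound = 184.3750·1/415 = 0.4443


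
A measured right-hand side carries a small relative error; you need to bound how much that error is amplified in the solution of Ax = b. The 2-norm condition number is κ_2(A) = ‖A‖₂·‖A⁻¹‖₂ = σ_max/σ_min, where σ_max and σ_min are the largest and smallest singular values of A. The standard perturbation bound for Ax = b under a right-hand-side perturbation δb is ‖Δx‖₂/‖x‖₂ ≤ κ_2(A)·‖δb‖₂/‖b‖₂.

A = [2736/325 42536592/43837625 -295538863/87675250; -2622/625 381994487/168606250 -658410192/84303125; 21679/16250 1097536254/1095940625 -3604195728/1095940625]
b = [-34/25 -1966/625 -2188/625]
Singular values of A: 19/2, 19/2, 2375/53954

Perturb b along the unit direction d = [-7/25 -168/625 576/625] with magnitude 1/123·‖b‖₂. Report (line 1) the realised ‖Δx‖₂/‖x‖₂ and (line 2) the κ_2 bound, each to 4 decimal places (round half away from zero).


from the listed singular values, σ₁ = 19/2, σ_n = 2375/53954
κ_2(A) = (19/2) / (2375/53954) = 215.8160
perturbation bound = 215.8160·1/123 = 1.7546
solve Ax = b  →  x = [-0.0324 -43.7490 -12.2709]
‖b‖₂ = 4.8990 and ‖x‖₂ = 45.4374
Δx = A⁻¹·δb where δb = 1/123·4.8990·d; ‖Δx‖ = 0.9048
relative error = 0.0199
so the bound overstates the realised error by a factor of ≈ 88.1112 (computed from the unrounded values)

0.0199
1.7546


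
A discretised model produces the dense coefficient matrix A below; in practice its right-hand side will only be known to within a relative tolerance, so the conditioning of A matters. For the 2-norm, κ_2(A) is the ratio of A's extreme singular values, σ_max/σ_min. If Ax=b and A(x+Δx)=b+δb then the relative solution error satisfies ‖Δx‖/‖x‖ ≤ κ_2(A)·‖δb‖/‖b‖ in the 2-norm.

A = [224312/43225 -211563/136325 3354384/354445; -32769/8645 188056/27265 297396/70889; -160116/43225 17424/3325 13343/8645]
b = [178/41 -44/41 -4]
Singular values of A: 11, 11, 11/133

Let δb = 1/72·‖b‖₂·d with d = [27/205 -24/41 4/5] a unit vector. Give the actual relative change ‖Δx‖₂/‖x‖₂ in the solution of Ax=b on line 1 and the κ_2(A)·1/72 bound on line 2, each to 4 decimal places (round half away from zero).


from the listed singular values, σ₁ = 11, σ_n = 11/133
κ = σ_max/σ_min = 11/(11/133) = 133.0000
worst-case relative error ≤ 133.0000 × 1/72 = 1.8472
solve Ax = b  →  x = [18.1986 14.2182 -7.1888]
‖b‖ = 6.0000, ‖x‖ = 24.1873
Δx = A⁻¹·δb where δb = 1/72·6.0000·d; ‖Δx‖ = 1.0076
relative error = 0.0417
so the bound overstates the realised error by a factor of ≈ 44.3434 (computed from the unrounded values)

0.0417
1.8472


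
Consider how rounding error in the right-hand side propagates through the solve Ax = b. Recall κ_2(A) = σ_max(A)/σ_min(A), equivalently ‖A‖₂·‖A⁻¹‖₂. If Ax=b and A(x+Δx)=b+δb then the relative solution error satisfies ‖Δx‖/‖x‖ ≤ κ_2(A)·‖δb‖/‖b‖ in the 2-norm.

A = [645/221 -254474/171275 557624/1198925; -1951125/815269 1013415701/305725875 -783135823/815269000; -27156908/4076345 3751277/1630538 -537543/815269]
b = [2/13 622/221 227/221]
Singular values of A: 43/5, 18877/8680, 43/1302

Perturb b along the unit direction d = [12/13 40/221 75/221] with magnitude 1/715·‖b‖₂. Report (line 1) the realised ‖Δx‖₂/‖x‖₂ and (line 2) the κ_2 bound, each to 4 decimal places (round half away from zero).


σ_max = 43/5, σ_min = 43/1302
κ_2(A) = (43/5) / (43/1302) = 260.4000
κ_2(A)·‖δb‖/‖b‖ = 0.3642
solve Ax = b  →  x = [0.2276 9.3622 28.8101]
‖b‖ = 3.0000, ‖x‖ = 30.2939
δb = ε·‖b‖·d = [0.0039 0.0008 0.0014]; solving A·Δx = δb gives ‖Δx‖ = 0.1270
relative error = 0.0042
so the bound overstates the realised error by a factor of ≈ 86.8426 (computed from the unrounded values)

0.0042
0.3642


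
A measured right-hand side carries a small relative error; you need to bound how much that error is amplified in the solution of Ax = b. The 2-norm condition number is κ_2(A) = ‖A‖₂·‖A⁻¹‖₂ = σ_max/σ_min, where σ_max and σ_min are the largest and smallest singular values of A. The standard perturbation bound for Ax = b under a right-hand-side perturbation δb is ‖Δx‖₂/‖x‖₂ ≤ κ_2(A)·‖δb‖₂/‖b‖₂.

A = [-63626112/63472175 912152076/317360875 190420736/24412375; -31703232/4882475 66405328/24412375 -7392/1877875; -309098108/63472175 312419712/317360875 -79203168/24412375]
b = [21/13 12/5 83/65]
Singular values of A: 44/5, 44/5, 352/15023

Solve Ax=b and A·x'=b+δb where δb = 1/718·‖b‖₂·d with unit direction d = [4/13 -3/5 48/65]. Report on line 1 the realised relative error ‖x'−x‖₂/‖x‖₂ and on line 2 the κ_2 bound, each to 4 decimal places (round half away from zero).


σ_max = 44/5, σ_min = 352/15023
κ_2(A) = (44/5) / (352/15023) = 375.5750
perturbation bound = 375.5750·1/718 = 0.5231
solve Ax = b  →  x = [-0.3024 0.1605 0.1091]
‖b‖₂ = 3.1623 and ‖x‖₂ = 0.3593
with δb = [0.0014 -0.0026 0.0033], A·Δx = δb → ‖Δx‖ = 0.1880
relative error = 0.5231
realised/bound = 1 exactly: the bound is attained for this b and d

0.5231
0.5231


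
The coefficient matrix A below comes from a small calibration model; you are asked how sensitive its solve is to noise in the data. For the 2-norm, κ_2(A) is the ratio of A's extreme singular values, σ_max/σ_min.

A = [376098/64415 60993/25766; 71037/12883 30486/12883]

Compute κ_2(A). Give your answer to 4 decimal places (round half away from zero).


99.1000

M = AᵀA = [20585083833/319176325 1715218659/63835265; 1715218659/63835265 572133141/51068212]. tr(M)=7434127989/98208100, det(M)=57289761/98208100
char-poly roots: 7569/100 and 7569/982081
κ = σ_max/σ_min = (87/10)/(87/991) = 99.1000


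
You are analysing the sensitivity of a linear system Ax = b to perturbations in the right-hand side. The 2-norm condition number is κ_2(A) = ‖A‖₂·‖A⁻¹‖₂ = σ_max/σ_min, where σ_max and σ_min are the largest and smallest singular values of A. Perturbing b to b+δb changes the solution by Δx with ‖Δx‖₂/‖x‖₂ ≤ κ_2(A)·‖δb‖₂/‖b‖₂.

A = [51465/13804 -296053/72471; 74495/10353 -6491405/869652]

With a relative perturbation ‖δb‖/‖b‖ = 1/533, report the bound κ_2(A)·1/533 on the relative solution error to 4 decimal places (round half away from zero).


form AᵀA = [389722825/5934096 -536941630/7788501; -536941630/7788501 189479451289/2616936336] with trace 214831877/1555848 and determinant 121992025/49787136
char-poly roots: 2209/16 and 55225/3111696
κ_2(A) = √(λ_max/λ_min) = √((2209/16) / (55225/3111696)) = 88.2000
worst-case relative error ≤ 88.2000 × 1/533 = 0.1655

0.1655


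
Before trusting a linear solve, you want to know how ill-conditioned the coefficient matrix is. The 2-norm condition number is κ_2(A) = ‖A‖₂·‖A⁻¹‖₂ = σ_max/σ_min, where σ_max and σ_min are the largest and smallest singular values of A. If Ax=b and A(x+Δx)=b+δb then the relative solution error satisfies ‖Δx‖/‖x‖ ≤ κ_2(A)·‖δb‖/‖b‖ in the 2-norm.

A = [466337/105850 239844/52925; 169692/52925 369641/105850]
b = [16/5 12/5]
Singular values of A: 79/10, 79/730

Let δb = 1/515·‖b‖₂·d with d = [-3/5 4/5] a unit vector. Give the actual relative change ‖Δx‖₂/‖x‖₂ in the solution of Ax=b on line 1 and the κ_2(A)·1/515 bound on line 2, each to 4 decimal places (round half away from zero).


0.1417
0.1417

from the listed singular values, σ₁ = 79/10, σ_n = 79/730
κ_2(A) = (79/10) / (79/730) = 73.0000
worst-case relative error ≤ 73.0000 × 1/515 = 0.1417
solve Ax = b  →  x = [0.3492 0.3667]
‖b‖₂ = 4.0000 and ‖x‖₂ = 0.5063
re-solving with b+δb shifts x by Δx of norm 0.0718
dividing the unrounded norms, ‖Δx‖/‖x‖ = 0.1417
so the bound is sharp here: realised error equals the bound


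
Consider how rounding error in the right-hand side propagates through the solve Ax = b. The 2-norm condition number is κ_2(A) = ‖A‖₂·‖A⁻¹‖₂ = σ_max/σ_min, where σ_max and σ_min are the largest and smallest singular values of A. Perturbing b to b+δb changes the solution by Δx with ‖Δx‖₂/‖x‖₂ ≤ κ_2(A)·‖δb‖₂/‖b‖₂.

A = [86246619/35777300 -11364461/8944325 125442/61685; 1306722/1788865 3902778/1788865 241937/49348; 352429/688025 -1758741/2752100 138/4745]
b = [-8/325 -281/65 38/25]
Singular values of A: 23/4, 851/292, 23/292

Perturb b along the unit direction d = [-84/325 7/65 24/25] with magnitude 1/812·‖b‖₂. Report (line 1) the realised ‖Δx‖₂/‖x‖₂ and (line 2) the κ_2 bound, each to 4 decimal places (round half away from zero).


from the listed singular values, σ₁ = 23/4, σ_n = 23/292
condition number: (23/4) ÷ (23/292) = 73.0000
perturbation bound = 73.0000·1/812 = 0.0899
solve Ax = b  →  x = [-8.2067 -8.7636 4.2408]
‖b‖₂ = 4.5826 and ‖x‖₂ = 12.7332
δb = ε·‖b‖·d = [-0.0015 0.0006 0.0054]; solving A·Δx = δb gives ‖Δx‖ = 0.0716
realised ‖Δx‖/‖x‖ = 0.0056
tightness: 0.0056 against a bound of 0.0899 (unrounded ratio ≈ 0.0626)

0.0056
0.0899


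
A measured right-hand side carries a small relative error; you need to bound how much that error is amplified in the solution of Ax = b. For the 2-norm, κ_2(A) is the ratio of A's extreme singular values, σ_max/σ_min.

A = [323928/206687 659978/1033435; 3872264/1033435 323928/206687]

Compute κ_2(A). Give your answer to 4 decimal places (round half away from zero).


305.7500

AᵀA = [104246521984/6319455025 8687101104/1263891005; 8687101104/1263891005 18099436036/6319455025]; tr = 144788116/7478645, det = 3748096/934830625
char-poly roots: 484/25 and 7744/37393225
κ = σ_max/σ_min = (22/5)/(88/6115) = 305.7500


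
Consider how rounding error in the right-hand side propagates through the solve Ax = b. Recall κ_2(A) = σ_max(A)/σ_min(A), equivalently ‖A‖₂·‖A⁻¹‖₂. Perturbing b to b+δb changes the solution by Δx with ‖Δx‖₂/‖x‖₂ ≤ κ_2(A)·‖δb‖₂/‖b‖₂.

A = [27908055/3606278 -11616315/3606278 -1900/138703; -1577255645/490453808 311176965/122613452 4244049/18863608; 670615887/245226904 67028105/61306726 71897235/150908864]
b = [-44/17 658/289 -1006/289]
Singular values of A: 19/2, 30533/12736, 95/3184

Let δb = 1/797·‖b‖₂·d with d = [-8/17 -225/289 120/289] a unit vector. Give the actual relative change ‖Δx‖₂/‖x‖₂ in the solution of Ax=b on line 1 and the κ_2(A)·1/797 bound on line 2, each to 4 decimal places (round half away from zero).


0.0031
0.3995

from the listed singular values, σ₁ = 19/2, σ_n = 95/3184
κ = σ_max/σ_min = (19/2)/(95/3184) = 318.4000
bound on ‖Δx‖/‖x‖: κ·ε = 318.4000·1/797 = 0.3995
solve Ax = b  →  x = [4.9576 12.9930 -65.5798]
2-norm of b is 4.8990; of x, 67.0381
δb = ε·‖b‖·d = [-0.0029 -0.0048 0.0026]; solving A·Δx = δb gives ‖Δx‖ = 0.2060
dividing the unrounded norms, ‖Δx‖/‖x‖ = 0.0031
tightness: 0.0031 against a bound of 0.3995 (unrounded ratio ≈ 0.0077)


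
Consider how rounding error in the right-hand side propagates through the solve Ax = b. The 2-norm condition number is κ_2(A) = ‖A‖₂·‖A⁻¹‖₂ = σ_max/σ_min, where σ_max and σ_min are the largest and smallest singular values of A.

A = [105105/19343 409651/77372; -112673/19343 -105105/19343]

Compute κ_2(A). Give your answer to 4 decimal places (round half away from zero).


92.0000

AᵀA = [28230994/444889 107522415/1779556; 107522415/1779556 409710961/7118224]; tr = 1024265/8464, det = 14641/8464
char-poly roots: 121 and 121/8464
κ_2(A) = √(λ_max/λ_min) = √(121 / (121/8464)) = 92.0000


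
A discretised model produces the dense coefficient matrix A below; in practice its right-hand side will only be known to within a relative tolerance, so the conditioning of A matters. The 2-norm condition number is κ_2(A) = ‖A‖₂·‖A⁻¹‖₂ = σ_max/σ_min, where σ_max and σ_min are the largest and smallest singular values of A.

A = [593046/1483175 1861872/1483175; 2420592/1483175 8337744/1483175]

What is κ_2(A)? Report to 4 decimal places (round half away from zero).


180.8750

M = AᵀA = [738961236/261726125 2532593952/261726125; 2532593952/261726125 8683467264/261726125]. tr(M)=75379428/2093809, det(M)=82944/2093809
char-poly roots: 36 and 2304/2093809
κ_2(A) = √(λ_max/λ_min) = √(36 / (2304/2093809)) = 180.8750


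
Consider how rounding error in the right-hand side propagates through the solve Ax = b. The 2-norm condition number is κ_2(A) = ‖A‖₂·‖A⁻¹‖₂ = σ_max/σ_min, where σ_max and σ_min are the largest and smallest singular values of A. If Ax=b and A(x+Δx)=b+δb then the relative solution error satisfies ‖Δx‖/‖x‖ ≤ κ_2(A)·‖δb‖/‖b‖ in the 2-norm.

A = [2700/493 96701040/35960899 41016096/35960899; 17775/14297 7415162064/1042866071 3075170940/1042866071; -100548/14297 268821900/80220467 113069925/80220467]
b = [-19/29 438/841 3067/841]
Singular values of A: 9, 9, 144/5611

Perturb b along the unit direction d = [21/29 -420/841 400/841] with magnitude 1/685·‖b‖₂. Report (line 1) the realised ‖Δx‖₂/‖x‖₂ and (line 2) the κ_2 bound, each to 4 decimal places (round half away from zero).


0.0055
0.5120

largest singular value 9, smallest 144/5611
κ_2(A) = 9 / (144/5611) = 350.6875
worst-case relative error ≤ 350.6875 × 1/685 = 0.5120
solve Ax = b  →  x = [-0.3529 -14.8117 36.0408]
‖b‖ = 3.7417, ‖x‖ = 38.9673
Δx = A⁻¹·δb where δb = 1/685·3.7417·d; ‖Δx‖ = 0.2128
relative error = 0.0055
tightness: 0.0055 against a bound of 0.5120 (unrounded ratio ≈ 0.0107)


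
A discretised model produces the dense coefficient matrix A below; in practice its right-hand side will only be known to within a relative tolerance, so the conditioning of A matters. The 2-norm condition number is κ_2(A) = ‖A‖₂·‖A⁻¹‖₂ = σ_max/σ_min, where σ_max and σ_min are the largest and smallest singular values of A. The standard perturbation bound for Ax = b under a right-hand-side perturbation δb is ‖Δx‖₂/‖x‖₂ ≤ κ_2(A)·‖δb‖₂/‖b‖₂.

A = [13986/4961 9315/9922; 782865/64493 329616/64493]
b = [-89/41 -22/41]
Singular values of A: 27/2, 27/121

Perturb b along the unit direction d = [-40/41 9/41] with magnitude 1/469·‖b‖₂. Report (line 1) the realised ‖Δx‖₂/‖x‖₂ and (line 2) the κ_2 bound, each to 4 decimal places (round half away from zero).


largest singular value 27/2, smallest 27/121
condition number: (27/2) ÷ (27/121) = 60.5000
κ_2(A)·‖δb‖/‖b‖ = 0.1290
solve Ax = b  →  x = [-3.5157 8.2450]
2-norm of b is 2.2361; of x, 8.9633
Δx = A⁻¹·δb where δb = 1/469·2.2361·d; ‖Δx‖ = 0.0214
relative error = 0.0024
realised/bound (from unrounded values) ≈ 0.0185

0.0024
0.1290


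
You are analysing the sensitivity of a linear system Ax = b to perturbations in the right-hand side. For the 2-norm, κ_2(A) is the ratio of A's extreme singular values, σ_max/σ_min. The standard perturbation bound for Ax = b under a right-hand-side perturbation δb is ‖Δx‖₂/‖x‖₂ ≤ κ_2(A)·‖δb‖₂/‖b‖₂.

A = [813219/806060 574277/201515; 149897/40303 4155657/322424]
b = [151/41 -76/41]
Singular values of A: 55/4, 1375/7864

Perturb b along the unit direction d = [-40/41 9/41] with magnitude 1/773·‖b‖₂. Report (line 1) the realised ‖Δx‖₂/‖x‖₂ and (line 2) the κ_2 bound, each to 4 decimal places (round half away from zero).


σ_max = 55/4, σ_min = 1375/7864
κ = σ_max/σ_min = (55/4)/(1375/7864) = 78.6400
worst-case relative error ≤ 78.6400 × 1/773 = 0.1017
solve Ax = b  →  x = [21.9416 -6.4754]
2-norm of b is 4.1231; of x, 22.8772
δb = ε·‖b‖·d = [-0.0052 0.0012]; solving A·Δx = δb gives ‖Δx‖ = 0.0305
realised ‖Δx‖/‖x‖ = 0.0013
realised/bound (from unrounded values) ≈ 0.0131

0.0013
0.1017


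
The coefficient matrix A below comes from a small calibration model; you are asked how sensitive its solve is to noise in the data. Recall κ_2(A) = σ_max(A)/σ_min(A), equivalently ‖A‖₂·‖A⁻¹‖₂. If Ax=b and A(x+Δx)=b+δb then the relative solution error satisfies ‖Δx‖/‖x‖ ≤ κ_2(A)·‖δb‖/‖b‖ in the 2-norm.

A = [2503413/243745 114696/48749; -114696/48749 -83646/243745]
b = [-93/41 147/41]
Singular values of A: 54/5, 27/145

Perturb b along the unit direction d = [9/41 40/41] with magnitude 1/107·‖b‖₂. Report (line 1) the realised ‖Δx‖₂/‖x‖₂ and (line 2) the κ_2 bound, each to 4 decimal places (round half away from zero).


0.0132
0.5421

largest singular value 54/5, smallest 27/145
κ_2(A) = (54/5) / (27/145) = 58.0000
perturbation bound = 58.0000·1/107 = 0.5421
solve Ax = b  →  x = [-3.8076 15.6572]
‖b‖₂ = 4.2426 and ‖x‖₂ = 16.1135
re-solving with b+δb shifts x by Δx of norm 0.2129
dividing the unrounded norms, ‖Δx‖/‖x‖ = 0.0132
tightness: 0.0132 against a bound of 0.5421 (unrounded ratio ≈ 0.0244)


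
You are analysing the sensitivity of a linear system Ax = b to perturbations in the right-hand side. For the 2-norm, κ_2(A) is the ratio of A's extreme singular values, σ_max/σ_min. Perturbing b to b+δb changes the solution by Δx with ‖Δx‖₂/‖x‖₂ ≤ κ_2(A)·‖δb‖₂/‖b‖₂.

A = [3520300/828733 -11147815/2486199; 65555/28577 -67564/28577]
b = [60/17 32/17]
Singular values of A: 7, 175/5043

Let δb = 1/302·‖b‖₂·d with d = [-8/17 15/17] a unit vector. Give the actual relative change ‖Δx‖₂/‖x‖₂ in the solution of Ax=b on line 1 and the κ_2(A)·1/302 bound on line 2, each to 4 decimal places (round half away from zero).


σ_max = 7, σ_min = 175/5043
κ = σ_max/σ_min = 7/(175/5043) = 201.7200
perturbation bound = 201.7200·1/302 = 0.6679
solve Ax = b  →  x = [0.3941 -0.4138]
‖b‖₂ = 4.0000 and ‖x‖₂ = 0.5714
δb = ε·‖b‖·d = [-0.0062 0.0117]; solving A·Δx = δb gives ‖Δx‖ = 0.3817
realised ‖Δx‖/‖x‖ = 0.6679
tightness: 0.6679 against a bound of 0.6679; the bound is attained (ratio 1)

0.6679
0.6679


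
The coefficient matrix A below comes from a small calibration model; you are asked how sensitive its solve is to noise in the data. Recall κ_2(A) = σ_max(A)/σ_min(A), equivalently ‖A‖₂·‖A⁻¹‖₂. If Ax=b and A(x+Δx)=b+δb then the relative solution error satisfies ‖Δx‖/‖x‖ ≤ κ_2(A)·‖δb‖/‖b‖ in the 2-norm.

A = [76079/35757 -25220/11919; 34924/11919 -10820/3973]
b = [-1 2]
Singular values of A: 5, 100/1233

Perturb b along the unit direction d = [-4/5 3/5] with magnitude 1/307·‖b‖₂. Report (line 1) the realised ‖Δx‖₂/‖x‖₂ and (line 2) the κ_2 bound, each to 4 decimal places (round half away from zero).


0.0036
0.2008

largest singular value 5, smallest 100/1233
condition number: 5 ÷ (100/1233) = 61.6500
perturbation bound = 61.6500·1/307 = 0.2008
solve Ax = b  →  x = [17.1517 17.7193]
2-norm of b is 2.2361; of x, 24.6608
Δx = A⁻¹·δb where δb = 1/307·2.2361·d; ‖Δx‖ = 0.0898
realised ‖Δx‖/‖x‖ = 0.0036
realised/bound (from unrounded values) ≈ 0.0181


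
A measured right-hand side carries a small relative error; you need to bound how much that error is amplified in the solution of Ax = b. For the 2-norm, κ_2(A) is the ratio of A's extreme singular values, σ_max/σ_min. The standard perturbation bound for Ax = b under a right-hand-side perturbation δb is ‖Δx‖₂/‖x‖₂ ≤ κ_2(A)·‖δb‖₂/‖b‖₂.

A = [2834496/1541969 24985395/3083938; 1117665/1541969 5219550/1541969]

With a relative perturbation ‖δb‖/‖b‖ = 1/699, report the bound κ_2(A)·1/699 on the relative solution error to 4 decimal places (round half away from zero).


0.3311

form AᵀA = [54932204889/14069043769 244048576590/14069043769; 244048576590/14069043769 4338726462225/56276175076] with trace 2711752101/33477796 and determinant 4100625/33477796
eigenvalues of AᵀA: λ = (tr ± √(tr²−4·det))/2 = 81, 50625/33477796
κ_2(A) = √(λ_max/λ_min) = √(81 / (50625/33477796)) = 231.4400
κ_2(A)·‖δb‖/‖b‖ = 0.3311
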